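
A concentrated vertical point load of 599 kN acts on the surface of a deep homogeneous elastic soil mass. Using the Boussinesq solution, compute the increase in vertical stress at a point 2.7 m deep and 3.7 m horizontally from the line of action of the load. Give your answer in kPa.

Δσ_z ≈ 2.79 kPa

Boussinesq vertical stress below a point load on an elastic half-space:
Δσ_z = 3P/(2πz²) · [1 + (r/z)²]^(−5/2)
r/z = 3.7/2.7 = 1.3704; [1+(r/z)²]^(−5/2) = 0.071171.
Δσ_z = 3×599/(2π×2.7²) × 0.071171 = 39.232 × 0.071171 = 2.792 kPa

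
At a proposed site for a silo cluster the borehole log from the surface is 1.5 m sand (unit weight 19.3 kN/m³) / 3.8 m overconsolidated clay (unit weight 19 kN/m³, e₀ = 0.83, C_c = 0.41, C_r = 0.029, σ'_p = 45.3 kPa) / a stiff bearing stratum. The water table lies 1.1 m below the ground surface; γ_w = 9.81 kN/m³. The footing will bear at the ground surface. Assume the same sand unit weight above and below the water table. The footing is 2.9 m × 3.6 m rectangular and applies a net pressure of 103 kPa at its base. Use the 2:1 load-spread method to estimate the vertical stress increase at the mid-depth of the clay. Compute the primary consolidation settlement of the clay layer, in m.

S_c ≈ 0.146 m

Mid-depth of clay below the ground surface: z = 1.5 + 3.8/2 = 3.4 m.
Total vertical stress at mid-clay: σ_v = 19.3×1.5 + 19×1.9 = 65.05 kPa.
Pore pressure: u = 9.81×(3.4 − 1.1) = 22.563 kPa.
Initial effective stress: σ'_0 = σ_v − u = 65.05 − 22.563 = 42.487 kPa.
Stress increase at mid-clay by the 2:1 spreading method:
Δσ = qBL/((B+z)(L+z)) = 103×2.9×3.6/((2.9+3.4)(3.6+3.4)) = 24.384 kPa
Final effective stress: σ'_f = 42.487 + 24.384 = 66.871 kPa.
σ'_f = 66.871 > σ'_p = 45.3 kPa, so the stress path crosses the preconsolidation pressure — recompression up to σ'_p, then virgin compression beyond:
S_c = H/(1+e₀)·[C_r·log₁₀(σ'_p/σ'_0) + C_c·log₁₀(σ'_f/σ'_p)]
    = 3.8/1.83 × [0.029×log₁₀(45.3/42.487) + 0.41×log₁₀(66.871/45.3)]
    = 2.0765 × [0.00080742 + 0.069347] = 0.1457 m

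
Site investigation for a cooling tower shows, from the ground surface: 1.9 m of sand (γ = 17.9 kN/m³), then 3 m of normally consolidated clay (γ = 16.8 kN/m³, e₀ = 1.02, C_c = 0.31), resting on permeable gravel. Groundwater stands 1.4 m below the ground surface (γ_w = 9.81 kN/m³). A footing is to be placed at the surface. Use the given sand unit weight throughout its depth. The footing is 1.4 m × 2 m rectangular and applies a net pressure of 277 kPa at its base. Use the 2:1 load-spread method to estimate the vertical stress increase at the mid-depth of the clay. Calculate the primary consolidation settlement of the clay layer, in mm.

S_c ≈ 113 mm

Mid-depth of clay below the ground surface: z = 1.9 + 3/2 = 3.4 m.
Total vertical stress at mid-clay: σ_v = 17.9×1.9 + 16.8×1.5 = 59.21 kPa.
Pore pressure: u = 9.81×(3.4 − 1.4) = 19.62 kPa.
Initial effective stress: σ'_0 = σ_v − u = 59.21 − 19.62 = 39.59 kPa.
Stress increase at mid-clay by the 2:1 spreading method:
Δσ = qBL/((B+z)(L+z)) = 277×1.4×2/((1.4+3.4)(2+3.4)) = 29.923 kPa
Final effective stress: σ'_f = σ'_0 + Δσ = 39.59 + 29.923 = 69.513 kPa.
Normally consolidated clay, so the full stress increment lies on the virgin compression line:
S_c = C_c·H/(1+e₀)·log₁₀(σ'_f/σ'_0) = 0.31×3/(1+1.02)×log₁₀(69.513/39.59)
    = 0.4604 × 0.24448 = 0.1126 m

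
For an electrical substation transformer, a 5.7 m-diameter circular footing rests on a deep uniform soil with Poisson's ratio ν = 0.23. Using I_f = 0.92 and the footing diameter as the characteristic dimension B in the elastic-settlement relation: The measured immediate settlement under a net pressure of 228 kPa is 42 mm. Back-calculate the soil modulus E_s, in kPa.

E_s ≈ 27000 kPa

S_e = q·B·(1−ν²)/E_s · I_f  ⇒  E_s = q·B·(1−ν²)·I_f / S_e.
E_s = 228 × 5.7 × 0.9471 × 0.92 / 0.042 = 26960 kPa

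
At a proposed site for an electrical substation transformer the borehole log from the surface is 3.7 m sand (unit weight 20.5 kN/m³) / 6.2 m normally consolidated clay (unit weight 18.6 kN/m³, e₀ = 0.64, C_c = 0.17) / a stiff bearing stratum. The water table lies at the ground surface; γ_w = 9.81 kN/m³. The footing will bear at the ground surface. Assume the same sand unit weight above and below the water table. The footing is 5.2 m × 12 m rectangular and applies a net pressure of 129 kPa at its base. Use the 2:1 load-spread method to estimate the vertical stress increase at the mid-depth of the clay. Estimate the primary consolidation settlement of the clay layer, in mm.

S_c ≈ 119 mm

Mid-depth of clay below the ground surface: z = 3.7 + 6.2/2 = 6.8 m.
Total vertical stress at mid-clay: σ_v = 20.5×3.7 + 18.6×3.1 = 133.51 kPa.
Pore pressure: u = 9.81×(6.8 − 0) = 66.708 kPa.
Initial effective stress: σ'_0 = σ_v − u = 133.51 − 66.708 = 66.802 kPa.
Stress increase at mid-clay by the 2:1 spreading method:
Δσ = qBL/((B+z)(L+z)) = 129×5.2×12/((5.2+6.8)(12+6.8)) = 35.681 kPa
Final effective stress: σ'_f = σ'_0 + Δσ = 66.802 + 35.681 = 102.48 kPa.
Normally consolidated clay, so the full stress increment lies on the virgin compression line:
S_c = C_c·H/(1+e₀)·log₁₀(σ'_f/σ'_0) = 0.17×6.2/(1+0.64)×log₁₀(102.48/66.802)
    = 0.64268 × 0.18585 = 0.1194 m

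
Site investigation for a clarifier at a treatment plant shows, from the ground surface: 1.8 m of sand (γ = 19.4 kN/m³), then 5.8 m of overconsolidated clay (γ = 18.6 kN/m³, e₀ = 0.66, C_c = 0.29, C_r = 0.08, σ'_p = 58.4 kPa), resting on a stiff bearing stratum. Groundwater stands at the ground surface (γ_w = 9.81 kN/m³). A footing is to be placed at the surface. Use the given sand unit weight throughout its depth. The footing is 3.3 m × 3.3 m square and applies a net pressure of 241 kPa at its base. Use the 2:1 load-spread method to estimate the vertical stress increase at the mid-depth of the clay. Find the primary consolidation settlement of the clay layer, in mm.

S_c ≈ 197 mm

Mid-depth of clay below the ground surface: z = 1.8 + 5.8/2 = 4.7 m.
Total vertical stress at mid-clay: σ_v = 19.4×1.8 + 18.6×2.9 = 88.86 kPa.
Pore pressure: u = 9.81×(4.7 − 0) = 46.107 kPa.
Initial effective stress: σ'_0 = σ_v − u = 88.86 − 46.107 = 42.753 kPa.
Stress increase at mid-clay by the 2:1 spreading method:
Δσ = qBL/((B+z)(L+z)) = 241×3.3×3.3/((3.3+4.7)(3.3+4.7)) = 41.008 kPa
Final effective stress: σ'_f = 42.753 + 41.008 = 83.761 kPa.
σ'_f = 83.761 > σ'_p = 58.4 kPa, so the stress path crosses the preconsolidation pressure — recompression up to σ'_p, then virgin compression beyond:
S_c = H/(1+e₀)·[C_r·log₁₀(σ'_p/σ'_0) + C_c·log₁₀(σ'_f/σ'_p)]
    = 5.8/1.66 × [0.08×log₁₀(58.4/42.753) + 0.29×log₁₀(83.761/58.4)]
    = 3.494 × [0.010836 + 0.045422] = 0.1966 m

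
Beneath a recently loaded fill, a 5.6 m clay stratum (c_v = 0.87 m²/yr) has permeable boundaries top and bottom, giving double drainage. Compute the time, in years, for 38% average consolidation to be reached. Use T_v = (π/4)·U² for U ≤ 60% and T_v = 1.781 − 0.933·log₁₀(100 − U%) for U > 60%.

Drainage path length: H_d = H/2 = 2.8 m (double drainage).
U ≤ 60%: T_v = (π/4)·U² = (π/4)×0.38² = 0.11341.
t = T_v·H_d²/c_v = 0.11341×2.8²/0.87 = 1.022 years.

t ≈ 1.02 years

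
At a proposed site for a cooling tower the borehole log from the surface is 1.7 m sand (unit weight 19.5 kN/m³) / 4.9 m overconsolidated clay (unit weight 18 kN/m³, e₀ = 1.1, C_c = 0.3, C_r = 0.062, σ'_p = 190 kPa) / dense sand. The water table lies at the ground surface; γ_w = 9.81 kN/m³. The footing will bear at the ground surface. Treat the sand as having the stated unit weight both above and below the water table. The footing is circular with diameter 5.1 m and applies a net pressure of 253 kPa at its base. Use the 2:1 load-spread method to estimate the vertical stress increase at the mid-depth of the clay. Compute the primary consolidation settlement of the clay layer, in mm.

Mid-depth of clay below the ground surface: z = 1.7 + 4.9/2 = 4.15 m.
Total vertical stress at mid-clay: σ_v = 19.5×1.7 + 18×2.45 = 77.25 kPa.
Pore pressure: u = 9.81×(4.15 − 0) = 40.712 kPa.
Initial effective stress: σ'_0 = σ_v − u = 77.25 − 40.712 = 36.538 kPa.
Stress increase at mid-clay by the 2:1 spreading method:
Δσ ≈ qD²/(D+z)² = 253×5.1²/(5.1+4.15)² = 76.909 kPa
Final effective stress: σ'_f = 36.538 + 76.909 = 113.45 kPa.
σ'_f = 113.45 ≤ σ'_p = 190 kPa, so the clay remains overconsolidated and only the recompression index applies:
S_c = C_r·H/(1+e₀)·log₁₀(σ'_f/σ'_0) = 0.062×4.9/2.1×log₁₀(113.45/36.538)
    = 0.14466 × 0.49206 = 0.07118 m

S_c ≈ 71.2 mm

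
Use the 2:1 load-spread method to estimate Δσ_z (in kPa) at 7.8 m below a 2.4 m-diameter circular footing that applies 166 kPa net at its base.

Δσ_z ≈ 9.19 kPa

By the 2:1 method the load spreads at 1 horizontal : 2 vertical, so at depth z the loaded area has grown by z in each plan dimension:
Δσ ≈ qD²/(D+z)² = 166×2.4²/(2.4+7.8)² = 9.1903 kPa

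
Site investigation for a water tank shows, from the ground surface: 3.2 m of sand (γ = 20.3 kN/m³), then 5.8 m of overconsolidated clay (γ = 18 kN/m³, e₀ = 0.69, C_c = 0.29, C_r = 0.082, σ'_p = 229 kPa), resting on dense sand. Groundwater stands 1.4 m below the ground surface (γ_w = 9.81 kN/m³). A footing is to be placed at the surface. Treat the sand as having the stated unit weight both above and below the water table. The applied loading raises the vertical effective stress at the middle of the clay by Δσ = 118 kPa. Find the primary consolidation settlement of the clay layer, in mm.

S_c ≈ 120 mm

Mid-depth of clay below the ground surface: z = 3.2 + 5.8/2 = 6.1 m.
Total vertical stress at mid-clay: σ_v = 20.3×3.2 + 18×2.9 = 117.16 kPa.
Pore pressure: u = 9.81×(6.1 − 1.4) = 46.107 kPa.
Initial effective stress: σ'_0 = σ_v − u = 117.16 − 46.107 = 71.053 kPa.
Final effective stress: σ'_f = 71.053 + 118 = 189.05 kPa.
σ'_f = 189.05 ≤ σ'_p = 229 kPa, so the clay remains overconsolidated and only the recompression index applies:
S_c = C_r·H/(1+e₀)·log₁₀(σ'_f/σ'_0) = 0.082×5.8/1.69×log₁₀(189.05/71.053)
    = 0.28142 × 0.42499 = 0.1196 m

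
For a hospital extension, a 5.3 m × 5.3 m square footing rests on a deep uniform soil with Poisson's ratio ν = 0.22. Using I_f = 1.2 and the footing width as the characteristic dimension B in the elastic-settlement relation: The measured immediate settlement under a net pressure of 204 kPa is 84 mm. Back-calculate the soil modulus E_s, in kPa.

E_s ≈ 14700 kPa

S_e = q·B·(1−ν²)/E_s · I_f  ⇒  E_s = q·B·(1−ν²)·I_f / S_e.
E_s = 204 × 5.3 × 0.9516 × 1.2 / 0.084 = 14700 kPa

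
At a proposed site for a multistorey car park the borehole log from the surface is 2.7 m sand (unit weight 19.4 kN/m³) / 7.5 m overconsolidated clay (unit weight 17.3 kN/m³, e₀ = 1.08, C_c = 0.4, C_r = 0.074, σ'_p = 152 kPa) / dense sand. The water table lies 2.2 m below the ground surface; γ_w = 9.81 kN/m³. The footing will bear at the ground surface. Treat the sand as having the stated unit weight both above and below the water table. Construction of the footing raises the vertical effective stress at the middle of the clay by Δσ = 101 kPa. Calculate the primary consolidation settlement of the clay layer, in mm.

S_c ≈ 175 mm

Mid-depth of clay below the ground surface: z = 2.7 + 7.5/2 = 6.45 m.
Total vertical stress at mid-clay: σ_v = 19.4×2.7 + 17.3×3.75 = 117.25 kPa.
Pore pressure: u = 9.81×(6.45 − 2.2) = 41.693 kPa.
Initial effective stress: σ'_0 = σ_v − u = 117.25 − 41.693 = 75.557 kPa.
Final effective stress: σ'_f = 75.557 + 101 = 176.56 kPa.
σ'_f = 176.56 > σ'_p = 152 kPa, so the stress path crosses the preconsolidation pressure — recompression up to σ'_p, then virgin compression beyond:
S_c = H/(1+e₀)·[C_r·log₁₀(σ'_p/σ'_0) + C_c·log₁₀(σ'_f/σ'_p)]
    = 7.5/2.08 × [0.074×log₁₀(152/75.557) + 0.4×log₁₀(176.56/152)]
    = 3.6058 × [0.022464 + 0.026019] = 0.1748 m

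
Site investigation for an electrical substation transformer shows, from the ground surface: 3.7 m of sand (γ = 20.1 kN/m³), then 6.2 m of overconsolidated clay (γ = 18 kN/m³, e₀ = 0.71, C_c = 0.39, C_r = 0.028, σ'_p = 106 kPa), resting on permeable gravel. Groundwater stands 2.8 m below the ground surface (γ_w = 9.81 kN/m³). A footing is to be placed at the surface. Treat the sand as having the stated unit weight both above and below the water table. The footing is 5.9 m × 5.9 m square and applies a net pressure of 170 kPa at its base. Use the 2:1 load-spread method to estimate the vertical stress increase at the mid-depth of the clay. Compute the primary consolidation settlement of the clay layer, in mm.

Mid-depth of clay below the ground surface: z = 3.7 + 6.2/2 = 6.8 m.
Total vertical stress at mid-clay: σ_v = 20.1×3.7 + 18×3.1 = 130.17 kPa.
Pore pressure: u = 9.81×(6.8 − 2.8) = 39.24 kPa.
Initial effective stress: σ'_0 = σ_v − u = 130.17 − 39.24 = 90.93 kPa.
Stress increase at mid-clay by the 2:1 spreading method:
Δσ = qBL/((B+z)(L+z)) = 170×5.9×5.9/((5.9+6.8)(5.9+6.8)) = 36.69 kPa
Final effective stress: σ'_f = 90.93 + 36.69 = 127.62 kPa.
σ'_f = 127.62 > σ'_p = 106 kPa, so the stress path crosses the preconsolidation pressure — recompression up to σ'_p, then virgin compression beyond:
S_c = H/(1+e₀)·[C_r·log₁₀(σ'_p/σ'_0) + C_c·log₁₀(σ'_f/σ'_p)]
    = 6.2/1.71 × [0.028×log₁₀(106/90.93) + 0.39×log₁₀(127.62/106)]
    = 3.6257 × [0.0018648 + 0.031439] = 0.1207 m

S_c ≈ 121 mm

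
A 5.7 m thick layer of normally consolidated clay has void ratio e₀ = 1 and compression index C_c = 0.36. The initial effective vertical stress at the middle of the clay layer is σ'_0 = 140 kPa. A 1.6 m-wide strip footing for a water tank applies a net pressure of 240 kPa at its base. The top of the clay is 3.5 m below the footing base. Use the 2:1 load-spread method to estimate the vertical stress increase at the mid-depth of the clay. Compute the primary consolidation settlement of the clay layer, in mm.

S_c ≈ 132 mm

Mid-depth of clay below the footing base: z = 3.5 + 5.7/2 = 6.35 m.
Stress increase at mid-clay by the 2:1 spreading method:
Δσ = qB/(B+z) = 240×1.6/(1.6+6.35) = 48.302 kPa
Final effective stress: σ'_f = σ'_0 + Δσ = 140 + 48.302 = 188.3 kPa.
Normally consolidated clay, so the full stress increment lies on the virgin compression line:
S_c = C_c·H/(1+e₀)·log₁₀(σ'_f/σ'_0) = 0.36×5.7/(1+1)×log₁₀(188.3/140)
    = 1.026 × 0.12872 = 0.1321 m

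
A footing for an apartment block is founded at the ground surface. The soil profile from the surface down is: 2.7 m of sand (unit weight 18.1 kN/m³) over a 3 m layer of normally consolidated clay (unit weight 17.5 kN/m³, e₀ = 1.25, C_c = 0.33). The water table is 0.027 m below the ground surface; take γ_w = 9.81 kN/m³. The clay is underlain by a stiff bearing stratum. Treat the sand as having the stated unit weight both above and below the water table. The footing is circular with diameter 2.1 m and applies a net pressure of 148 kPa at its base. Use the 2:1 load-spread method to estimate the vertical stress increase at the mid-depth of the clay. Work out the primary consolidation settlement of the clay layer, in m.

Mid-depth of clay below the ground surface: z = 2.7 + 3/2 = 4.2 m.
Total vertical stress at mid-clay: σ_v = 18.1×2.7 + 17.5×1.5 = 75.12 kPa.
Pore pressure: u = 9.81×(4.2 − 0.027) = 40.937 kPa.
Initial effective stress: σ'_0 = σ_v − u = 75.12 − 40.937 = 34.183 kPa.
Stress increase at mid-clay by the 2:1 spreading method:
Δσ ≈ qD²/(D+z)² = 148×2.1²/(2.1+4.2)² = 16.444 kPa
Final effective stress: σ'_f = σ'_0 + Δσ = 34.183 + 16.444 = 50.627 kPa.
Normally consolidated clay, so the full stress increment lies on the virgin compression line:
S_c = C_c·H/(1+e₀)·log₁₀(σ'_f/σ'_0) = 0.33×3/(1+1.25)×log₁₀(50.627/34.183)
    = 0.44 × 0.17057 = 0.07505 m

S_c ≈ 0.0751 m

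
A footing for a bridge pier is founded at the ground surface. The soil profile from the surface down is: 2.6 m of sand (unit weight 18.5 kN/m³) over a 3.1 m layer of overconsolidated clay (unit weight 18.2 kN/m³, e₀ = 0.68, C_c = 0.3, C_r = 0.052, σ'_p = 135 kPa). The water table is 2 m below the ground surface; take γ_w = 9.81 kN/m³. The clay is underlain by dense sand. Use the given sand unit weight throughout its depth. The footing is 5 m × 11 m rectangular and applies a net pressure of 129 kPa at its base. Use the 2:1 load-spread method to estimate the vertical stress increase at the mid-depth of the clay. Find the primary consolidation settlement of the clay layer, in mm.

Mid-depth of clay below the ground surface: z = 2.6 + 3.1/2 = 4.15 m.
Total vertical stress at mid-clay: σ_v = 18.5×2.6 + 18.2×1.55 = 76.31 kPa.
Pore pressure: u = 9.81×(4.15 − 2) = 21.091 kPa.
Initial effective stress: σ'_0 = σ_v − u = 76.31 − 21.091 = 55.219 kPa.
Stress increase at mid-clay by the 2:1 spreading method:
Δσ = qBL/((B+z)(L+z)) = 129×5×11/((5+4.15)(11+4.15)) = 51.182 kPa
Final effective stress: σ'_f = 55.219 + 51.182 = 106.4 kPa.
σ'_f = 106.4 ≤ σ'_p = 135 kPa, so the clay remains overconsolidated and only the recompression index applies:
S_c = C_r·H/(1+e₀)·log₁₀(σ'_f/σ'_0) = 0.052×3.1/1.68×log₁₀(106.4/55.219)
    = 0.09595 × 0.28485 = 0.02733 m

S_c ≈ 27.3 mm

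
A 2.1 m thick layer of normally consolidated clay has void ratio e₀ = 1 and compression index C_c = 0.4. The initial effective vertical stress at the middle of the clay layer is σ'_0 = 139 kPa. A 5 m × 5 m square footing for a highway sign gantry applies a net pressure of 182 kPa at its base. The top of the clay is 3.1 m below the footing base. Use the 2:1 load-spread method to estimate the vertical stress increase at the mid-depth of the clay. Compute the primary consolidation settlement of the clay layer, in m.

Mid-depth of clay below the footing base: z = 3.1 + 2.1/2 = 4.15 m.
Stress increase at mid-clay by the 2:1 spreading method:
Δσ = qBL/((B+z)(L+z)) = 182×5×5/((5+4.15)(5+4.15)) = 54.346 kPa
Final effective stress: σ'_f = σ'_0 + Δσ = 139 + 54.346 = 193.35 kPa.
Normally consolidated clay, so the full stress increment lies on the virgin compression line:
S_c = C_c·H/(1+e₀)·log₁₀(σ'_f/σ'_0) = 0.4×2.1/(1+1)×log₁₀(193.35/139)
    = 0.42 × 0.14333 = 0.0602 m

S_c ≈ 0.0602 m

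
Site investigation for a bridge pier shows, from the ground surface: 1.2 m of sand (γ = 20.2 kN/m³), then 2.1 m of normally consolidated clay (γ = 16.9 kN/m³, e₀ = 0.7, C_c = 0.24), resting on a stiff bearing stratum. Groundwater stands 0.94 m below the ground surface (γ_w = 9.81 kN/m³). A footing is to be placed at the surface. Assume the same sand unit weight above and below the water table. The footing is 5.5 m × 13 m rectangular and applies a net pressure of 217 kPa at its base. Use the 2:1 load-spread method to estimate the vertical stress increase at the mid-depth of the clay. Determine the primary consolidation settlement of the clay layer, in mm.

Mid-depth of clay below the ground surface: z = 1.2 + 2.1/2 = 2.25 m.
Total vertical stress at mid-clay: σ_v = 20.2×1.2 + 16.9×1.05 = 41.985 kPa.
Pore pressure: u = 9.81×(2.25 − 0.94) = 12.851 kPa.
Initial effective stress: σ'_0 = σ_v − u = 41.985 − 12.851 = 29.134 kPa.
Stress increase at mid-clay by the 2:1 spreading method:
Δσ = qBL/((B+z)(L+z)) = 217×5.5×13/((5.5+2.25)(13+2.25)) = 131.28 kPa
Final effective stress: σ'_f = σ'_0 + Δσ = 29.134 + 131.28 = 160.41 kPa.
Normally consolidated clay, so the full stress increment lies on the virgin compression line:
S_c = C_c·H/(1+e₀)·log₁₀(σ'_f/σ'_0) = 0.24×2.1/(1+0.7)×log₁₀(160.41/29.134)
    = 0.29647 × 0.74083 = 0.2196 m

S_c ≈ 220 mm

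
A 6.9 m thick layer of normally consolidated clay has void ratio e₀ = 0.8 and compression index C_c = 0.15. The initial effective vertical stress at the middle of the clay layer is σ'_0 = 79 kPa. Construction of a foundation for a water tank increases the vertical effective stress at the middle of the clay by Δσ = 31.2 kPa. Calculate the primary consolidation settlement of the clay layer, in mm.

Final effective stress: σ'_f = σ'_0 + Δσ = 79 + 31.2 = 110.2 kPa.
Normally consolidated clay, so the full stress increment lies on the virgin compression line:
S_c = C_c·H/(1+e₀)·log₁₀(σ'_f/σ'_0) = 0.15×6.9/(1+0.8)×log₁₀(110.2/79)
    = 0.575 × 0.14455 = 0.08312 m

S_c ≈ 83.1 mm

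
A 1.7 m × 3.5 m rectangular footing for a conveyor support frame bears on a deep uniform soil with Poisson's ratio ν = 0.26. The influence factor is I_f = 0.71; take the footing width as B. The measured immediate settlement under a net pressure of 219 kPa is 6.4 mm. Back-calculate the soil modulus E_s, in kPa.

S_e = q·B·(1−ν²)/E_s · I_f  ⇒  E_s = q·B·(1−ν²)·I_f / S_e.
E_s = 219 × 1.7 × 0.9324 × 0.71 / 0.0064 = 38510 kPa

E_s ≈ 38500 kPa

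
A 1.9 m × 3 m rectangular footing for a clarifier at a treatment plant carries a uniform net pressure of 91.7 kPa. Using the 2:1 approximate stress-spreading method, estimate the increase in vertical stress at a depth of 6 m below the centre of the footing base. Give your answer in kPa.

By the 2:1 method the load spreads at 1 horizontal : 2 vertical, so at depth z the loaded area has grown by z in each plan dimension:
Δσ = qBL/((B+z)(L+z)) = 91.7×1.9×3/((1.9+6)(3+6)) = 7.3515 kPa

Δσ_z ≈ 7.35 kPa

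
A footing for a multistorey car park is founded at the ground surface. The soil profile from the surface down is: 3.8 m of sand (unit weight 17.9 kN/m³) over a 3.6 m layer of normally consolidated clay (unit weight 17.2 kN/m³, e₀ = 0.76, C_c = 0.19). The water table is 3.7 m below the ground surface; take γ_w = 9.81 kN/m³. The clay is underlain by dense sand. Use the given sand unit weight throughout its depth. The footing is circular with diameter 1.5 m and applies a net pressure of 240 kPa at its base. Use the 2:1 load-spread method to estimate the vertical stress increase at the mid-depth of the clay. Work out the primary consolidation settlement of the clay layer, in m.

S_c ≈ 0.0211 m

Mid-depth of clay below the ground surface: z = 3.8 + 3.6/2 = 5.6 m.
Total vertical stress at mid-clay: σ_v = 17.9×3.8 + 17.2×1.8 = 98.98 kPa.
Pore pressure: u = 9.81×(5.6 − 3.7) = 18.639 kPa.
Initial effective stress: σ'_0 = σ_v − u = 98.98 − 18.639 = 80.341 kPa.
Stress increase at mid-clay by the 2:1 spreading method:
Δσ ≈ qD²/(D+z)² = 240×1.5²/(1.5+5.6)² = 10.712 kPa
Final effective stress: σ'_f = σ'_0 + Δσ = 80.341 + 10.712 = 91.053 kPa.
Normally consolidated clay, so the full stress increment lies on the virgin compression line:
S_c = C_c·H/(1+e₀)·log₁₀(σ'_f/σ'_0) = 0.19×3.6/(1+0.76)×log₁₀(91.053/80.341)
    = 0.38864 × 0.054357 = 0.02113 m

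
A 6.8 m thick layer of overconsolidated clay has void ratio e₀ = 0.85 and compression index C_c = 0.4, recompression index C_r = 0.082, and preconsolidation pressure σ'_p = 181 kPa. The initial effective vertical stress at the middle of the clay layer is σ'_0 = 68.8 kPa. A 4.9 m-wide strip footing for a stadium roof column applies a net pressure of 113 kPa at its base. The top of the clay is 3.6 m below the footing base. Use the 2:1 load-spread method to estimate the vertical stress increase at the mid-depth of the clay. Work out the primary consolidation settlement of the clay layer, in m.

S_c ≈ 0.0676 m

Mid-depth of clay below the footing base: z = 3.6 + 6.8/2 = 7 m.
Stress increase at mid-clay by the 2:1 spreading method:
Δσ = qB/(B+z) = 113×4.9/(4.9+7) = 46.529 kPa
Final effective stress: σ'_f = 68.8 + 46.529 = 115.33 kPa.
σ'_f = 115.33 ≤ σ'_p = 181 kPa, so the clay remains overconsolidated and only the recompression index applies:
S_c = C_r·H/(1+e₀)·log₁₀(σ'_f/σ'_0) = 0.082×6.8/1.85×log₁₀(115.33/68.8)
    = 0.30141 × 0.22435 = 0.06762 m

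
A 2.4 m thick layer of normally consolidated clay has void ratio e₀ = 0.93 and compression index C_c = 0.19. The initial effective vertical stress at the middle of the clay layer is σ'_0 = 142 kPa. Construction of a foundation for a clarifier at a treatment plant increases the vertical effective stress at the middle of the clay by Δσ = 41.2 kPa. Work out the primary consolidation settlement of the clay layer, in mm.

Final effective stress: σ'_f = σ'_0 + Δσ = 142 + 41.2 = 183.2 kPa.
Normally consolidated clay, so the full stress increment lies on the virgin compression line:
S_c = C_c·H/(1+e₀)·log₁₀(σ'_f/σ'_0) = 0.19×2.4/(1+0.93)×log₁₀(183.2/142)
    = 0.23627 × 0.11064 = 0.02614 m

S_c ≈ 26.1 mm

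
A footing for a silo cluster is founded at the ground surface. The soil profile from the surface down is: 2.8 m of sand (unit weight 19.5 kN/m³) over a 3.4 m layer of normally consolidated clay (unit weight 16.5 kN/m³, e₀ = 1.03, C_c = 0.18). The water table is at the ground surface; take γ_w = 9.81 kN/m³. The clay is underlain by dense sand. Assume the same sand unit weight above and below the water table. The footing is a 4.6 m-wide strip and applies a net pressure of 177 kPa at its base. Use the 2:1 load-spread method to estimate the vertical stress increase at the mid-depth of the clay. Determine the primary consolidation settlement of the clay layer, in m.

S_c ≈ 0.157 m

Mid-depth of clay below the ground surface: z = 2.8 + 3.4/2 = 4.5 m.
Total vertical stress at mid-clay: σ_v = 19.5×2.8 + 16.5×1.7 = 82.65 kPa.
Pore pressure: u = 9.81×(4.5 − 0) = 44.145 kPa.
Initial effective stress: σ'_0 = σ_v − u = 82.65 − 44.145 = 38.505 kPa.
Stress increase at mid-clay by the 2:1 spreading method:
Δσ = qB/(B+z) = 177×4.6/(4.6+4.5) = 89.473 kPa
Final effective stress: σ'_f = σ'_0 + Δσ = 38.505 + 89.473 = 127.98 kPa.
Normally consolidated clay, so the full stress increment lies on the virgin compression line:
S_c = C_c·H/(1+e₀)·log₁₀(σ'_f/σ'_0) = 0.18×3.4/(1+1.03)×log₁₀(127.98/38.505)
    = 0.30148 × 0.52162 = 0.1573 m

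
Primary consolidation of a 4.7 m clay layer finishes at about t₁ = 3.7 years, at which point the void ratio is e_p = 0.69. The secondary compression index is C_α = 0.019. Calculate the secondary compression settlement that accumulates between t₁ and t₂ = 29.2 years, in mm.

Secondary compression: S_s = C_α·H/(1+e_p)·log₁₀(t₂/t₁)
S_s = 0.019×4.7/(1+0.69)×log₁₀(29.2/3.7)
    = 0.05284 × 0.8972 = 0.04741 m

S_s ≈ 47.4 mm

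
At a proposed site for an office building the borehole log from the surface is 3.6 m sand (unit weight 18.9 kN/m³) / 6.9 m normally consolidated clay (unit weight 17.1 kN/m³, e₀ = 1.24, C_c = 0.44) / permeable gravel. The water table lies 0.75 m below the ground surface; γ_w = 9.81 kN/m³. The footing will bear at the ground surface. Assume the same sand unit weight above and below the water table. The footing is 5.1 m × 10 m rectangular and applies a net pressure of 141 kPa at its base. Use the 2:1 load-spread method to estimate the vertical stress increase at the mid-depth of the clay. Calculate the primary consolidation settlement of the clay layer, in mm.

S_c ≈ 251 mm

Mid-depth of clay below the ground surface: z = 3.6 + 6.9/2 = 7.05 m.
Total vertical stress at mid-clay: σ_v = 18.9×3.6 + 17.1×3.45 = 127.03 kPa.
Pore pressure: u = 9.81×(7.05 − 0.75) = 61.803 kPa.
Initial effective stress: σ'_0 = σ_v − u = 127.03 − 61.803 = 65.227 kPa.
Stress increase at mid-clay by the 2:1 spreading method:
Δσ = qBL/((B+z)(L+z)) = 141×5.1×10/((5.1+7.05)(10+7.05)) = 34.713 kPa
Final effective stress: σ'_f = σ'_0 + Δσ = 65.227 + 34.713 = 99.94 kPa.
Normally consolidated clay, so the full stress increment lies on the virgin compression line:
S_c = C_c·H/(1+e₀)·log₁₀(σ'_f/σ'_0) = 0.44×6.9/(1+1.24)×log₁₀(99.94/65.227)
    = 1.3554 × 0.18531 = 0.2512 m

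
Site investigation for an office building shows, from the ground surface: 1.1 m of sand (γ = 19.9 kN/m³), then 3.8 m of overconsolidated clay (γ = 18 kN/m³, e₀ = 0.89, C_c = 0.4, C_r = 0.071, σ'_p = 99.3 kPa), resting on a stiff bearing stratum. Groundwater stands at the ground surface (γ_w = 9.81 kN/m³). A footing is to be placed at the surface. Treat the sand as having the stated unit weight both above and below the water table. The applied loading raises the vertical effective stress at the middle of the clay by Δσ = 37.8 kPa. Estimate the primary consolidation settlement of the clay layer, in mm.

Mid-depth of clay below the ground surface: z = 1.1 + 3.8/2 = 3 m.
Total vertical stress at mid-clay: σ_v = 19.9×1.1 + 18×1.9 = 56.09 kPa.
Pore pressure: u = 9.81×(3 − 0) = 29.43 kPa.
Initial effective stress: σ'_0 = σ_v − u = 56.09 − 29.43 = 26.66 kPa.
Final effective stress: σ'_f = 26.66 + 37.8 = 64.46 kPa.
σ'_f = 64.46 ≤ σ'_p = 99.3 kPa, so the clay remains overconsolidated and only the recompression index applies:
S_c = C_r·H/(1+e₀)·log₁₀(σ'_f/σ'_0) = 0.071×3.8/1.89×log₁₀(64.46/26.66)
    = 0.14275 × 0.38343 = 0.05474 m

S_c ≈ 54.7 mm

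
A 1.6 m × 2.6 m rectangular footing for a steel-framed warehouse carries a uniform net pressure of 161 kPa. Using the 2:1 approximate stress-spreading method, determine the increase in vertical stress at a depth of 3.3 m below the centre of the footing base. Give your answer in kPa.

Δσ_z ≈ 23.2 kPa

By the 2:1 method the load spreads at 1 horizontal : 2 vertical, so at depth z the loaded area has grown by z in each plan dimension:
Δσ = qBL/((B+z)(L+z)) = 161×1.6×2.6/((1.6+3.3)(2.6+3.3)) = 23.167 kPa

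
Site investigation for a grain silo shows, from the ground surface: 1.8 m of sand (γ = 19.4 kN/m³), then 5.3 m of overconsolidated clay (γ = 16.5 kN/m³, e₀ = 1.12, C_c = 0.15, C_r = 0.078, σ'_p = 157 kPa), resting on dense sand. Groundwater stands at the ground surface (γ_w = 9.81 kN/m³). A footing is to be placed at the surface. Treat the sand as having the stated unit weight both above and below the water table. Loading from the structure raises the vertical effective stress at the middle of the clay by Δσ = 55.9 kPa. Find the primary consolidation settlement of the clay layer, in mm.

Mid-depth of clay below the ground surface: z = 1.8 + 5.3/2 = 4.45 m.
Total vertical stress at mid-clay: σ_v = 19.4×1.8 + 16.5×2.65 = 78.645 kPa.
Pore pressure: u = 9.81×(4.45 − 0) = 43.655 kPa.
Initial effective stress: σ'_0 = σ_v − u = 78.645 − 43.655 = 34.99 kPa.
Final effective stress: σ'_f = 34.99 + 55.9 = 90.89 kPa.
σ'_f = 90.89 ≤ σ'_p = 157 kPa, so the clay remains overconsolidated and only the recompression index applies:
S_c = C_r·H/(1+e₀)·log₁₀(σ'_f/σ'_0) = 0.078×5.3/2.12×log₁₀(90.89/34.99)
    = 0.195 × 0.41457 = 0.08084 m

S_c ≈ 80.8 mm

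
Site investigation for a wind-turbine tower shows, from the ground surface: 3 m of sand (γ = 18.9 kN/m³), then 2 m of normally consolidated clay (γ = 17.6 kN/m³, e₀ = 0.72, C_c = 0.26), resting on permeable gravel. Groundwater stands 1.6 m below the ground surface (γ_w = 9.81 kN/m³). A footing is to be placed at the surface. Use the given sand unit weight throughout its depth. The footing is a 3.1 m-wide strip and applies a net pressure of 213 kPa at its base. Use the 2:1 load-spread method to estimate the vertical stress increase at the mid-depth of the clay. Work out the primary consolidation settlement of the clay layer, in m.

S_c ≈ 0.137 m

Mid-depth of clay below the ground surface: z = 3 + 2/2 = 4 m.
Total vertical stress at mid-clay: σ_v = 18.9×3 + 17.6×1 = 74.3 kPa.
Pore pressure: u = 9.81×(4 − 1.6) = 23.544 kPa.
Initial effective stress: σ'_0 = σ_v − u = 74.3 − 23.544 = 50.756 kPa.
Stress increase at mid-clay by the 2:1 spreading method:
Δσ = qB/(B+z) = 213×3.1/(3.1+4) = 93 kPa
Final effective stress: σ'_f = σ'_0 + Δσ = 50.756 + 93 = 143.76 kPa.
Normally consolidated clay, so the full stress increment lies on the virgin compression line:
S_c = C_c·H/(1+e₀)·log₁₀(σ'_f/σ'_0) = 0.26×2/(1+0.72)×log₁₀(143.76/50.756)
    = 0.30233 × 0.45215 = 0.1367 m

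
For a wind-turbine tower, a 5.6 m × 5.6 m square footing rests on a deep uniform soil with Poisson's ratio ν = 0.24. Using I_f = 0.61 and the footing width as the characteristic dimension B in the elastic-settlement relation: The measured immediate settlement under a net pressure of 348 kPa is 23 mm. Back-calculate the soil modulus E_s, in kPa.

E_s ≈ 48700 kPa

S_e = q·B·(1−ν²)/E_s · I_f  ⇒  E_s = q·B·(1−ν²)·I_f / S_e.
E_s = 348 × 5.6 × 0.9424 × 0.61 / 0.023 = 48710 kPa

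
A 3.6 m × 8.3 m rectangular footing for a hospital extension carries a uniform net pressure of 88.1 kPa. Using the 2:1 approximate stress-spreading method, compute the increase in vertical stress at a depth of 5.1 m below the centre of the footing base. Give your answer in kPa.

By the 2:1 method the load spreads at 1 horizontal : 2 vertical, so at depth z the loaded area has grown by z in each plan dimension:
Δσ = qBL/((B+z)(L+z)) = 88.1×3.6×8.3/((3.6+5.1)(8.3+5.1)) = 22.58 kPa

Δσ_z ≈ 22.6 kPa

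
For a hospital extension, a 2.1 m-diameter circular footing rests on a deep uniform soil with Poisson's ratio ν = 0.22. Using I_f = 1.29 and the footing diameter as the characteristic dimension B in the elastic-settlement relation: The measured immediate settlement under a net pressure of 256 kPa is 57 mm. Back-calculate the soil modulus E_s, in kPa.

S_e = q·B·(1−ν²)/E_s · I_f  ⇒  E_s = q·B·(1−ν²)·I_f / S_e.
E_s = 256 × 2.1 × 0.9516 × 1.29 / 0.057 = 11580 kPa

E_s ≈ 11600 kPa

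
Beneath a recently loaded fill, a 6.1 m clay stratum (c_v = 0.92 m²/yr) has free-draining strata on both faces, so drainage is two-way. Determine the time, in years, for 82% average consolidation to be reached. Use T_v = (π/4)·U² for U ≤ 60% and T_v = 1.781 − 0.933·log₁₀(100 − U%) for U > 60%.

Drainage path length: H_d = H/2 = 3.05 m (double drainage).
U > 60%: T_v = 1.781 − 0.933·log₁₀(100 − 82) = 0.60983.
t = T_v·H_d²/c_v = 0.60983×3.05²/0.92 = 6.166 years.

t ≈ 6.17 years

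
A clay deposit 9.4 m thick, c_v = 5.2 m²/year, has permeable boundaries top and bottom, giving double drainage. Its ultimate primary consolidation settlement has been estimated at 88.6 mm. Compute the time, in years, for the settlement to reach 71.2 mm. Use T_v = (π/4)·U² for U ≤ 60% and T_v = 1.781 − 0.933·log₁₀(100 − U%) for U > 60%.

Drainage path length: H_d = H/2 = 4.7 m (double drainage).
U = S(t)/S_ult = 71.2/88.6 = 0.8036.
U > 60%: T_v = 1.781 − 0.933·log₁₀(100 − 80.361) = 0.57452.
t = T_v·H_d²/c_v = 0.57452×4.7²/5.2 = 2.441 years.

t ≈ 2.44 years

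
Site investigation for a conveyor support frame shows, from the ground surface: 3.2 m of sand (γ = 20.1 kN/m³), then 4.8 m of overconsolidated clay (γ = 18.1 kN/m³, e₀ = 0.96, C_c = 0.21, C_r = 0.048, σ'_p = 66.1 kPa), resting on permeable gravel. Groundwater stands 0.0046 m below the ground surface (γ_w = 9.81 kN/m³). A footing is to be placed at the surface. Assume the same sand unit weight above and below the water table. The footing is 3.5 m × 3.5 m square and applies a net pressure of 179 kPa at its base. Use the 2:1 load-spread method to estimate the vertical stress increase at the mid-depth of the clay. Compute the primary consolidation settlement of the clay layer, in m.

Mid-depth of clay below the ground surface: z = 3.2 + 4.8/2 = 5.6 m.
Total vertical stress at mid-clay: σ_v = 20.1×3.2 + 18.1×2.4 = 107.76 kPa.
Pore pressure: u = 9.81×(5.6 − 0.0046) = 54.887 kPa.
Initial effective stress: σ'_0 = σ_v − u = 107.76 − 54.887 = 52.873 kPa.
Stress increase at mid-clay by the 2:1 spreading method:
Δσ = qBL/((B+z)(L+z)) = 179×3.5×3.5/((3.5+5.6)(3.5+5.6)) = 26.479 kPa
Final effective stress: σ'_f = 52.873 + 26.479 = 79.352 kPa.
σ'_f = 79.352 > σ'_p = 66.1 kPa, so the stress path crosses the preconsolidation pressure — recompression up to σ'_p, then virgin compression beyond:
S_c = H/(1+e₀)·[C_r·log₁₀(σ'_p/σ'_0) + C_c·log₁₀(σ'_f/σ'_p)]
    = 4.8/1.96 × [0.048×log₁₀(66.1/52.873) + 0.21×log₁₀(79.352/66.1)]
    = 2.449 × [0.0046544 + 0.016665] = 0.05221 m

S_c ≈ 0.0522 m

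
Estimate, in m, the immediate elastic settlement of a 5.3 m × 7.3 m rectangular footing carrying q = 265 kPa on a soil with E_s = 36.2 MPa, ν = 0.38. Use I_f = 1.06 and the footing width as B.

Immediate (elastic) settlement: S_e = q·B·(1−ν²)/E_s · I_f.
E_s = 36.2 MPa = 36200 kPa.
S_e = 265 × 5.3 × (1 − 0.38²) / 36200 × 1.06
    = 265 × 5.3 × 0.8556 / 36200 × 1.06
    = 0.03519 m

S_e ≈ 0.0352 m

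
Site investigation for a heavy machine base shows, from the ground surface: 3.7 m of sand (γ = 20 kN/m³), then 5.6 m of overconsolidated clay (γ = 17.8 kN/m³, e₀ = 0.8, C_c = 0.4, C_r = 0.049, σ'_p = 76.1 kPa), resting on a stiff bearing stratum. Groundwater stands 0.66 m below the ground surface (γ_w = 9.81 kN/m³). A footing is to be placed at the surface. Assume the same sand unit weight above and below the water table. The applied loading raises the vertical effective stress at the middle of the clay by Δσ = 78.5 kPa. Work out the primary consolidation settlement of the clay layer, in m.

Mid-depth of clay below the ground surface: z = 3.7 + 5.6/2 = 6.5 m.
Total vertical stress at mid-clay: σ_v = 20×3.7 + 17.8×2.8 = 123.84 kPa.
Pore pressure: u = 9.81×(6.5 − 0.66) = 57.29 kPa.
Initial effective stress: σ'_0 = σ_v − u = 123.84 − 57.29 = 66.55 kPa.
Final effective stress: σ'_f = 66.55 + 78.5 = 145.05 kPa.
σ'_f = 145.05 > σ'_p = 76.1 kPa, so the stress path crosses the preconsolidation pressure — recompression up to σ'_p, then virgin compression beyond:
S_c = H/(1+e₀)·[C_r·log₁₀(σ'_p/σ'_0) + C_c·log₁₀(σ'_f/σ'_p)]
    = 5.6/1.8 × [0.049×log₁₀(76.1/66.55) + 0.4×log₁₀(145.05/76.1)]
    = 3.1111 × [0.0028536 + 0.11205] = 0.3575 m

S_c ≈ 0.357 m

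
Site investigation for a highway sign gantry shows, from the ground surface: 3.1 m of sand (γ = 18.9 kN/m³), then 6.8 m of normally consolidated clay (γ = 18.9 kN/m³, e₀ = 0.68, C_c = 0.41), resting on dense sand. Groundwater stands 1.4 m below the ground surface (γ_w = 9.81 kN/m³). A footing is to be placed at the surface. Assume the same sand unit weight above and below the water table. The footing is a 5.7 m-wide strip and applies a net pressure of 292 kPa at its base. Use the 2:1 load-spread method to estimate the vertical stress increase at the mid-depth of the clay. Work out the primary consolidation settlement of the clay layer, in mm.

Mid-depth of clay below the ground surface: z = 3.1 + 6.8/2 = 6.5 m.
Total vertical stress at mid-clay: σ_v = 18.9×3.1 + 18.9×3.4 = 122.85 kPa.
Pore pressure: u = 9.81×(6.5 − 1.4) = 50.031 kPa.
Initial effective stress: σ'_0 = σ_v − u = 122.85 − 50.031 = 72.819 kPa.
Stress increase at mid-clay by the 2:1 spreading method:
Δσ = qB/(B+z) = 292×5.7/(5.7+6.5) = 136.43 kPa
Final effective stress: σ'_f = σ'_0 + Δσ = 72.819 + 136.43 = 209.25 kPa.
Normally consolidated clay, so the full stress increment lies on the virgin compression line:
S_c = C_c·H/(1+e₀)·log₁₀(σ'_f/σ'_0) = 0.41×6.8/(1+0.68)×log₁₀(209.25/72.819)
    = 1.6595 × 0.45842 = 0.7607 m

S_c ≈ 761 mm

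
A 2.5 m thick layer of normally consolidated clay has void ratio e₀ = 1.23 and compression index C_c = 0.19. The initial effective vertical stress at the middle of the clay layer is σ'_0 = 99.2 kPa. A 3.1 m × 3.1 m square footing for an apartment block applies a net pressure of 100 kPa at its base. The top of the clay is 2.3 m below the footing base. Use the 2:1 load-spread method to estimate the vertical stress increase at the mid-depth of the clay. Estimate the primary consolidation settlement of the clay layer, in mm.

S_c ≈ 18.3 mm

Mid-depth of clay below the footing base: z = 2.3 + 2.5/2 = 3.55 m.
Stress increase at mid-clay by the 2:1 spreading method:
Δσ = qBL/((B+z)(L+z)) = 100×3.1×3.1/((3.1+3.55)(3.1+3.55)) = 21.731 kPa
Final effective stress: σ'_f = σ'_0 + Δσ = 99.2 + 21.731 = 120.93 kPa.
Normally consolidated clay, so the full stress increment lies on the virgin compression line:
S_c = C_c·H/(1+e₀)·log₁₀(σ'_f/σ'_0) = 0.19×2.5/(1+1.23)×log₁₀(120.93/99.2)
    = 0.213 × 0.086022 = 0.01832 m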